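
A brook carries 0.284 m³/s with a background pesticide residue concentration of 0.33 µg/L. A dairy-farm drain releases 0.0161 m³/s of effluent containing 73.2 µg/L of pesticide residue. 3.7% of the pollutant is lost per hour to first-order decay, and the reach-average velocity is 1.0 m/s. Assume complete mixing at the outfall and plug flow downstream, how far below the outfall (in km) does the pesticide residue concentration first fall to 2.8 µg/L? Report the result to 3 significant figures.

39.6 km

Conservation of mass: C = (0.2840·0.3300 + 0.01610·73.20) / 0.3001 = 1.272/0.3001 = 4.239 µg/L.
3.7%/h lost → k = −ln(1 − 0.037) = 0.03770 h⁻¹.
Set 4.239·exp(−k·t) = 2.8 → t = ln(4.239/2.8)/k = 39610 s = 11.00 h.
Distance = v·t = 1.0·39610 = 39610 m = 39.61 km.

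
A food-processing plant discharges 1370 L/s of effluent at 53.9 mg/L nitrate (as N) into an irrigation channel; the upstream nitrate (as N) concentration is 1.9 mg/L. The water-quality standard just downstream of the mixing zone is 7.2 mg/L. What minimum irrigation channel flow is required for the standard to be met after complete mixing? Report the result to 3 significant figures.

Set C_mix = 7.2: (Q·1.900 + 1370·53.90) / (Q + 1370) = 7.2
→ Q = 1370·(53.90 − 7.2)/(7.2 − 1.900) = 12070 L/s.

12100 L/s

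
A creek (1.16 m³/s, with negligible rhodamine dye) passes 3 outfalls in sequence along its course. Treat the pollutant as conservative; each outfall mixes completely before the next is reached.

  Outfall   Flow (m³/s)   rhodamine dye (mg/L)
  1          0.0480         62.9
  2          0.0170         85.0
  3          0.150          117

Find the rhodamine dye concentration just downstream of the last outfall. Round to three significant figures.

16.0 mg/L

Outfall 1: combined Q = 1.208 m³/s; C = (1.160·0 + 0.04800·62.90)/1.208 = 2.499 mg/L.
Outfall 2: combined Q = 1.225 m³/s; C = (1.208·2.499 + 0.01700·85.00)/1.225 = 3.644 mg/L.
Outfall 3: combined Q = 1.375 m³/s; C = (1.225·3.644 + 0.1500·117.0)/1.375 = 16.01 mg/L.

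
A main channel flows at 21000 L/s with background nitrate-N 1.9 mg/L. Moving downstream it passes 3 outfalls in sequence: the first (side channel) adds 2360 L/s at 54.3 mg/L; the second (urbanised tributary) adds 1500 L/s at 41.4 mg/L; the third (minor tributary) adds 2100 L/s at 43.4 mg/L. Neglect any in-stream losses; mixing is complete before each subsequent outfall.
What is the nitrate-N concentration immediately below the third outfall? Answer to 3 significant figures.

11.9 mg/L

Below outfall 1: Q → 23360 L/s, C = (21000·1.900 + 2360·54.30)/23360 = 7.194 mg/L.
Below outfall 2: Q → 24860 L/s, C = (23360·7.194 + 1500·41.40)/24860 = 9.258 mg/L.
Below outfall 3: Q → 26960 L/s, C = (24860·9.258 + 2100·43.40)/26960 = 11.92 mg/L.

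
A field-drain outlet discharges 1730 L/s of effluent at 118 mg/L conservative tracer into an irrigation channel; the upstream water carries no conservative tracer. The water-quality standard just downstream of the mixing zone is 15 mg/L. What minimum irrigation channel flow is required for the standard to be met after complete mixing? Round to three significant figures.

11900 L/s

Set C_mix = 15: (Q·0 + 1730·118.0) / (Q + 1730) = 15
→ Q = 1730·(118.0 − 15)/(15 − 0) = 11880 L/s.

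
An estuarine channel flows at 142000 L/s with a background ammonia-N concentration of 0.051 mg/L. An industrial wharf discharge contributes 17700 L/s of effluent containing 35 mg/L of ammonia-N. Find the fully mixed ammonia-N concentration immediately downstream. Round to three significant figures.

Mass balance: C = (142000·0.05100 + 17700·35.00) / 159700 = 626700/159700 = 3.924 mg/L.

3.92 mg/L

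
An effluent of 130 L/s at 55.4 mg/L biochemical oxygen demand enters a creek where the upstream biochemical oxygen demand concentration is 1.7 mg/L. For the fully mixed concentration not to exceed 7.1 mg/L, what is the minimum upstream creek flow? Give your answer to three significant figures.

1160 L/s

Set C_mix = 7.1: (Q·1.700 + 130.0·55.40) / (Q + 130.0) = 7.1
→ Q = 130.0·(55.40 − 7.1)/(7.1 − 1.700) = 1163 L/s.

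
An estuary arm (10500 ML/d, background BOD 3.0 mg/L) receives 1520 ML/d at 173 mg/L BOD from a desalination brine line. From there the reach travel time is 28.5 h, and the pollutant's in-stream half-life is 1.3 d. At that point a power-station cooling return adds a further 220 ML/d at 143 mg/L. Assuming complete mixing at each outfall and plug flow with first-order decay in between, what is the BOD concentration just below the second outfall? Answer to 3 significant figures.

Conservation of mass: C = (10500·3.000 + 1520·173.0) / 12020 = 294500/12020 = 24.50 mg/L; combined flow 12020 ML/d.
Half-life 1.3 d → k = ln 2 / 1.3 = 0.5332 d⁻¹.
Applying C = C₀e^(−kt): 24.50 × 0.5309 = 13.01 mg/L.
At the second outfall, C = (12020·13.01 + 220.0·143.0) / (12020 + 220.0) = 15.34 mg/L.

15.3 mg/L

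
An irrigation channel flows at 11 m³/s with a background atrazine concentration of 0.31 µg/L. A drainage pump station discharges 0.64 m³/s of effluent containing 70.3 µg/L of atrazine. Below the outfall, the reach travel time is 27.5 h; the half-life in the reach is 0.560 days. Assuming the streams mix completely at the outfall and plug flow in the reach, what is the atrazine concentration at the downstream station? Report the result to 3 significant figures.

1.01 µg/L

After mixing, C = (11.00·0.3100 + 0.6400·70.30) / 11.64 = 48.40/11.64 = 4.158 µg/L.
Half-life 0.560 d → k = ln 2 / 0.560 = 1.238 d⁻¹.
First-order decay: C = 4.158·exp(−k·t) = 4.158·0.2421 = 1.007 µg/L.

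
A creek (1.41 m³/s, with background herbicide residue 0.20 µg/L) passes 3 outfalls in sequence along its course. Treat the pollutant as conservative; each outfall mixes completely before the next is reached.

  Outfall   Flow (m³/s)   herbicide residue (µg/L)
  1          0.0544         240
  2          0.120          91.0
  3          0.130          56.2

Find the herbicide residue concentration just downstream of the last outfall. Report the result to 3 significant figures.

18.4 µg/L

Below outfall 1: Q → 1.464 m³/s, C = (1.410·0.2000 + 0.05440·240.0)/1.464 = 9.108 µg/L.
Below outfall 2: Q → 1.584 m³/s, C = (1.464·9.108 + 0.1200·91.00)/1.584 = 15.31 µg/L.
Below outfall 3: Q → 1.714 m³/s, C = (1.584·15.31 + 0.1300·56.20)/1.714 = 18.41 µg/L.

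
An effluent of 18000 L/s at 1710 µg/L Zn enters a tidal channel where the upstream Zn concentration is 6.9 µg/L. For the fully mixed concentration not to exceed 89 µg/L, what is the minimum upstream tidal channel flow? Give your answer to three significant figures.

355000 L/s

Set C_mix = 89: (Q·6.900 + 18000·1710) / (Q + 18000) = 89
→ Q = 18000·(1710 − 89)/(89 − 6.900) = 355400 L/s.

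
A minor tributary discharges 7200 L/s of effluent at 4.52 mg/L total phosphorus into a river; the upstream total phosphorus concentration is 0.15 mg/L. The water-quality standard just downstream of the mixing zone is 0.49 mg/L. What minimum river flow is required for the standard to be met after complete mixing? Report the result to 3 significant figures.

Set C_mix = 0.49: (Q·0.1500 + 7200·4.520) / (Q + 7200) = 0.49
→ Q = 7200·(4.520 − 0.49)/(0.49 − 0.1500) = 85340 L/s.

85300 L/s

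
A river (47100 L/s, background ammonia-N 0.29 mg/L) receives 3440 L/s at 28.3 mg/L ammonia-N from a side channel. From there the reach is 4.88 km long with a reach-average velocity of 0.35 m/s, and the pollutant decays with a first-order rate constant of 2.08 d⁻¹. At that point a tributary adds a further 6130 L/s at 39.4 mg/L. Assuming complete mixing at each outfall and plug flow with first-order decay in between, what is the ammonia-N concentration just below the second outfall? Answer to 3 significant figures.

Mass balance: C = (47100·0.2900 + 3440·28.30) / 50540 = 111000/50540 = 2.196 mg/L; combined flow 50540 L/s.
Travel time t = 4.88·1000 / 0.35 = 13940 s = 3.873 h.
After decay, C = 2.196 × e^(−kt) = 2.196 × 0.7149 = 1.570 mg/L.
Second outfall: C = (50540·1.570 + 6130·39.40)/56670 = 5.662 mg/L.

5.66 mg/L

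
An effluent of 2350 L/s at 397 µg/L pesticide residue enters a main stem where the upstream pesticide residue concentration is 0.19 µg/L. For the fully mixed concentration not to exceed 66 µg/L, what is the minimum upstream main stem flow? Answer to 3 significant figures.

11800 L/s

Set C_mix = 66: (Q·0.1900 + 2350·397.0) / (Q + 2350) = 66
→ Q = 2350·(397.0 − 66)/(66 − 0.1900) = 11820 L/s.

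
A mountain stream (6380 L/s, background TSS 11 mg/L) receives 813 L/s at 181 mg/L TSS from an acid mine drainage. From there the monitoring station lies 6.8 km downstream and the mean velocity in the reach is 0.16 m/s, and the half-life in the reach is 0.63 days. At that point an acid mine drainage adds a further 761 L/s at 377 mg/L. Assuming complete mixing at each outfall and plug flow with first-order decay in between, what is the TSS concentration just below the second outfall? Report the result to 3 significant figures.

52.0 mg/L

Conservation of mass: C = (6380·11.00 + 813.0·181.0) / 7193 = 217300/7193 = 30.21 mg/L; combined flow 7193 L/s.
Travel time t = 6.8·1000 / 0.16 = 42500 s = 11.81 h.
Half-life 0.63 d → k = ln 2 / 0.63 = 1.100 d⁻¹.
Applying C = C₀e^(−kt): 30.21 × 0.5820 = 17.59 mg/L.
Second outfall: C = (7193·17.59 + 761.0·377.0)/7954 = 51.97 mg/L.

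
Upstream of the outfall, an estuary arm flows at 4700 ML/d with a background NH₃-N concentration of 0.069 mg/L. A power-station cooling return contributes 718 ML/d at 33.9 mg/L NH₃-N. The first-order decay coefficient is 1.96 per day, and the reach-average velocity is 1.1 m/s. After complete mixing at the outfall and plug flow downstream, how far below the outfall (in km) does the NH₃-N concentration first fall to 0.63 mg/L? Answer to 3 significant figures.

Mass balance: C = (4700·0.06900 + 718.0·33.90) / 5418 = 24660/5418 = 4.552 mg/L.
Set 4.552·exp(−k·t) = 0.63 → t = ln(4.552/0.63)/k = 87180 s = 24.22 h.
Distance = v·t = 1.1·87180 = 95900 m = 95.90 km.

95.9 km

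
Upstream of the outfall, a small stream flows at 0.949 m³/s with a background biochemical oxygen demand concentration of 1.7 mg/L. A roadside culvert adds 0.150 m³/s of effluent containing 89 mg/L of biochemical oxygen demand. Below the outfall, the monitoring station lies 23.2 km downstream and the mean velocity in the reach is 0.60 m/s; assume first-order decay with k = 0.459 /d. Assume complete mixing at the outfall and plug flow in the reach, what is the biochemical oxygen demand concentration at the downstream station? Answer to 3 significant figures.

11.1 mg/L

Mass balance: C = (0.9490·1.700 + 0.1500·89.00) / 1.099 = 14.96/1.099 = 13.62 mg/L.
Travel time t = 23.2·1000 / 0.60 = 38670 s = 10.74 h.
Applying C = C₀e^(−kt): 13.62 × 0.8143 = 11.09 mg/L.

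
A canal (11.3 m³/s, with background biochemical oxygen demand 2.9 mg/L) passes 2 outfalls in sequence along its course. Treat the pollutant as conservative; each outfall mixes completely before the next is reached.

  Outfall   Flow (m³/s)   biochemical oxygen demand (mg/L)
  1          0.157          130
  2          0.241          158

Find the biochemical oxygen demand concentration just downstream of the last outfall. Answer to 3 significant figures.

Below outfall 1: Q → 11.46 m³/s, C = (11.30·2.900 + 0.1570·130.0)/11.46 = 4.642 mg/L.
Below outfall 2: Q → 11.70 m³/s, C = (11.46·4.642 + 0.2410·158.0)/11.70 = 7.801 mg/L.

7.80 mg/L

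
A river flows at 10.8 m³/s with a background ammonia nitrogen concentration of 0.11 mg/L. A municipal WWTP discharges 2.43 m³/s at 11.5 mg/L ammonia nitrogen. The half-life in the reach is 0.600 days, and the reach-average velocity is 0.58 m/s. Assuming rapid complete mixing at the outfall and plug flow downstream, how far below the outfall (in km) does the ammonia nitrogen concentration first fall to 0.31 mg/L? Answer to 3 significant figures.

After mixing, C = (10.80·0.1100 + 2.430·11.50) / 13.23 = 29.13/13.23 = 2.202 mg/L.
Half-life 0.600 d → k = ln 2 / 0.600 = 1.155 d⁻¹.
Set 2.202·exp(−k·t) = 0.31 → t = ln(2.202/0.31)/k = 146600 s = 40.73 h.
Distance = v·t = 0.58·146600 = 85050 m = 85.05 km.

85.0 km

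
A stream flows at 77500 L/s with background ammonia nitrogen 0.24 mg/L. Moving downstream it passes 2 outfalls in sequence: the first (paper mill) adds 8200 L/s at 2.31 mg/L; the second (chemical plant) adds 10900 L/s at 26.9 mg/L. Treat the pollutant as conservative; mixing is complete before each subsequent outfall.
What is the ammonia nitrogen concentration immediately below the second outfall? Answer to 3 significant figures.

After outfall 1: Q = 77500 + 8200 = 85700 L/s; C = (77500·0.2400 + 8200·2.310)/85700 = 0.4381 mg/L.
After outfall 2: Q = 85700 + 10900 = 96600 L/s; C = (85700·0.4381 + 10900·26.90)/96600 = 3.424 mg/L.

3.42 mg/L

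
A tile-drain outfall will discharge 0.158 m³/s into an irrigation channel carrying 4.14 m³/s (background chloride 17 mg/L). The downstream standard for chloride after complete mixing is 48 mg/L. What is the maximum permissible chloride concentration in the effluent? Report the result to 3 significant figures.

860 mg/L

At the limit, (Qr·Cr + Qe·Cₑ)/(Qr + Qe) = 48:
Cₑ = (4.298·48 − 4.140·17.00) / 0.1580 = 860.3 mg/L.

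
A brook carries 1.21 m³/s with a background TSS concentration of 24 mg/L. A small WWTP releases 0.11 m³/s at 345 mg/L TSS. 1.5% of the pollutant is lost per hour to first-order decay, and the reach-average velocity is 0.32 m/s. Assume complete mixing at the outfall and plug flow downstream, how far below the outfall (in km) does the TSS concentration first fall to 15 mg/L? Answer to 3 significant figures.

Flow-weighted average: C = (1.210·24.00 + 0.1100·345.0) / 1.320 = 66.99/1.320 = 50.75 mg/L.
1.5%/h lost → k = −ln(1 − 0.015) = 0.01511 h⁻¹.
Set 50.75·exp(−k·t) = 15 → t = ln(50.75/15)/k = 290300 s = 80.65 h.
Distance = v·t = 0.32·290300 = 92900 m = 92.90 km.

92.9 km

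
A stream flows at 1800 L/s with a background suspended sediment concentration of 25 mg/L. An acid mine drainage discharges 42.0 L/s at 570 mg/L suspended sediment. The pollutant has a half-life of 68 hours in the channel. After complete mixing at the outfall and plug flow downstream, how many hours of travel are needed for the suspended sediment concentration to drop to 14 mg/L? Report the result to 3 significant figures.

96.5 h

Mass balance: C = (1800·25.00 + 42.00·570.0) / 1842 = 68940/1842 = 37.43 mg/L.
Half-life 68 h → k = ln 2 / 68 = 0.01019 h⁻¹ = 0.2446 d⁻¹.
37.43·exp(−k·t) = 14 → t = ln(37.43/14)/k = 347300 s = 96.47 h.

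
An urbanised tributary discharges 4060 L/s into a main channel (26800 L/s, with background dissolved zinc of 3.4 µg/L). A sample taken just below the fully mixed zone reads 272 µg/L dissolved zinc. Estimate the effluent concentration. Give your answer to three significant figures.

2050 µg/L

Mass balance: 26800·3.400 + 4060·Cₑ = 30860·272.0
→ Cₑ = (30860·272.0 − 26800·3.400) / 4060 = 2045 µg/L.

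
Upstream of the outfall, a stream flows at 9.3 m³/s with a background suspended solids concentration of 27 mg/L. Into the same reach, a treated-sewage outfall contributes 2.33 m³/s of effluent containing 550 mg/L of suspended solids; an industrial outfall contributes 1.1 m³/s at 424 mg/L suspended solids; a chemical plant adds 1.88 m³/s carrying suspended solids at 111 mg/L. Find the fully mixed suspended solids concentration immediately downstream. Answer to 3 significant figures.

Conservation of mass: C = (9.300·27.00 + 2.330·550.0 + 1.100·424.0 + 1.880·111.0) / 14.61 = 2208/14.61 = 151.1 mg/L.

151 mg/L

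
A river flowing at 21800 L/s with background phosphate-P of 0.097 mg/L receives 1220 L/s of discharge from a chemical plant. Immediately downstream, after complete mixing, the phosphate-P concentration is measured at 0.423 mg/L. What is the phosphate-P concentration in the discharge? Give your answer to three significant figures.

6.25 mg/L

Mass balance: 21800·0.09700 + 1220·Cₑ = 23020·0.4230
→ Cₑ = (23020·0.4230 − 21800·0.09700) / 1220 = 6.248 mg/L.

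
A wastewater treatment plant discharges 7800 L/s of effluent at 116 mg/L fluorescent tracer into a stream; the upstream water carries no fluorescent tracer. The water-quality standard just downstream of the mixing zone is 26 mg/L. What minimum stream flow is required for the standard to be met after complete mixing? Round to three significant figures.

27000 L/s

Set C_mix = 26: (Q·0 + 7800·116.0) / (Q + 7800) = 26
→ Q = 7800·(116.0 − 26)/(26 − 0) = 27000 L/s.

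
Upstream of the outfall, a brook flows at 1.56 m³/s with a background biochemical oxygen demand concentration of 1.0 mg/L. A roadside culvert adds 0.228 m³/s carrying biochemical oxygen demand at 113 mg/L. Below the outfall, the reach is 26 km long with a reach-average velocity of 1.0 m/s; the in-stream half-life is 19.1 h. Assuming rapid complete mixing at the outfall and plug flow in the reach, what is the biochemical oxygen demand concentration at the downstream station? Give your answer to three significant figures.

Flow-weighted average: C = (1.560·1.000 + 0.2280·113.0) / 1.788 = 27.32/1.788 = 15.28 mg/L.
Travel time t = 26·1000 / 1.0 = 26000 s = 7.222 h.
Half-life 19.1 h → k = ln 2 / 19.1 = 0.03629 h⁻¹ = 0.8710 d⁻¹.
Applying C = C₀e^(−kt): 15.28 × 0.7694 = 11.76 mg/L.

11.8 mg/L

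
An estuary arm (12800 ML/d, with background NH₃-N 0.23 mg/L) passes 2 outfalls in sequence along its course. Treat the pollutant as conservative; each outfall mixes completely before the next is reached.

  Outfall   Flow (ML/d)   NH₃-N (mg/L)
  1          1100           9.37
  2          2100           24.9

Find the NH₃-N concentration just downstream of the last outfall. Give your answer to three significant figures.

Below outfall 1: Q → 13900 ML/d, C = (12800·0.2300 + 1100·9.370)/13900 = 0.9533 mg/L.
Below outfall 2: Q → 16000 ML/d, C = (13900·0.9533 + 2100·24.90)/16000 = 4.096 mg/L.

4.10 mg/L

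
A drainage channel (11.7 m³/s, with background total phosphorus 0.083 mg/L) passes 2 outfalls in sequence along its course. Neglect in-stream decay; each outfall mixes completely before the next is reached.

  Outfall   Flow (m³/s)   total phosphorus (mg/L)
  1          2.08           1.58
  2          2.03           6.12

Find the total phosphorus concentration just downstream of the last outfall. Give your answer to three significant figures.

After outfall 1: Q = 11.70 + 2.080 = 13.78 m³/s; C = (11.70·0.08300 + 2.080·1.580)/13.78 = 0.3090 mg/L.
After outfall 2: Q = 13.78 + 2.030 = 15.81 m³/s; C = (13.78·0.3090 + 2.030·6.120)/15.81 = 1.055 mg/L.

1.06 mg/L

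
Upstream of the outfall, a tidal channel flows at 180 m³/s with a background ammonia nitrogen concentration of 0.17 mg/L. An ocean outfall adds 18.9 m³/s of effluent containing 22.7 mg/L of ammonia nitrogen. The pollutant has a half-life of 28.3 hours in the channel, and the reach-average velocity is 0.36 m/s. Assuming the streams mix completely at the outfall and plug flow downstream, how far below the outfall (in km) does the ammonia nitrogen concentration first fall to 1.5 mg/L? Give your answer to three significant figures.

22.9 km

Mixed concentration C = ΣQC/ΣQ = (180.0·0.1700 + 18.90·22.70) / 198.9 = 459.6/198.9 = 2.311 mg/L.
Half-life 28.3 h → k = ln 2 / 28.3 = 0.02449 h⁻¹ = 0.5878 d⁻¹.
Set 2.311·exp(−k·t) = 1.5 → t = ln(2.311/1.5)/k = 63520 s = 17.64 h.
Distance = v·t = 0.36·63520 = 22870 m = 22.87 km.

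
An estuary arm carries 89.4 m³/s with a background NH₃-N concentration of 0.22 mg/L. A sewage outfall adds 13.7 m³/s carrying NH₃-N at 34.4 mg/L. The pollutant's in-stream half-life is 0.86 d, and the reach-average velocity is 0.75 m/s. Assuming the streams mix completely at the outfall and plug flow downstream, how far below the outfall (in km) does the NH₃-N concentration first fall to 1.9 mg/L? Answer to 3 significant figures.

73.9 km

Mixed concentration C = ΣQC/ΣQ = (89.40·0.2200 + 13.70·34.40) / 103.1 = 490.9/103.1 = 4.762 mg/L.
Half-life 0.86 d → k = ln 2 / 0.86 = 0.8060 d⁻¹.
Set 4.762·exp(−k·t) = 1.9 → t = ln(4.762/1.9)/k = 98490 s = 27.36 h.
Distance = v·t = 0.75·98490 = 73870 m = 73.87 km.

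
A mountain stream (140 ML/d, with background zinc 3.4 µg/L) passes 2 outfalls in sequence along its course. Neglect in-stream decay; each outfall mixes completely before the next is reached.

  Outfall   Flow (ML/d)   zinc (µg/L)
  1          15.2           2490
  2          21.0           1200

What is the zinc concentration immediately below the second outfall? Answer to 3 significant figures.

After outfall 1: Q = 140.0 + 15.20 = 155.2 ML/d; C = (140.0·3.400 + 15.20·2490)/155.2 = 246.9 µg/L.
After outfall 2: Q = 155.2 + 21.00 = 176.2 ML/d; C = (155.2·246.9 + 21.00·1200)/176.2 = 360.5 µg/L.

361 µg/L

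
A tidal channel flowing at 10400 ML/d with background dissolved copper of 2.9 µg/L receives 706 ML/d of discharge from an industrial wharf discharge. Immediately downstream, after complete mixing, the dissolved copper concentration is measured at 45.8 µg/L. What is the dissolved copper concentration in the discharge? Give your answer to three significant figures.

678 µg/L

Mass balance: 10400·2.900 + 706.0·Cₑ = 11110·45.80
→ Cₑ = (11110·45.80 − 10400·2.900) / 706.0 = 677.8 µg/L.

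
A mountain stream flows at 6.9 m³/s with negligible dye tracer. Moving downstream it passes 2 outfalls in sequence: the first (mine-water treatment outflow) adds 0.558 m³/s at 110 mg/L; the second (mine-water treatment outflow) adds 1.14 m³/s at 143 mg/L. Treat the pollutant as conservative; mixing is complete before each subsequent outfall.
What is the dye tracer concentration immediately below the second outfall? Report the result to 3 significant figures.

After outfall 1: Q = 6.900 + 0.5580 = 7.458 m³/s; C = (6.900·0 + 0.5580·110.0)/7.458 = 8.230 mg/L.
After outfall 2: Q = 7.458 + 1.140 = 8.598 m³/s; C = (7.458·8.230 + 1.140·143.0)/8.598 = 26.10 mg/L.

26.1 mg/L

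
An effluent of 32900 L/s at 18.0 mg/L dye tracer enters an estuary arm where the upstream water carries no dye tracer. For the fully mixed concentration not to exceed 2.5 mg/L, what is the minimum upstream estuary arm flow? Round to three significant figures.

204000 L/s

Set C_mix = 2.5: (Q·0 + 32900·18.00) / (Q + 32900) = 2.5
→ Q = 32900·(18.00 − 2.5)/(2.5 − 0) = 204000 L/s.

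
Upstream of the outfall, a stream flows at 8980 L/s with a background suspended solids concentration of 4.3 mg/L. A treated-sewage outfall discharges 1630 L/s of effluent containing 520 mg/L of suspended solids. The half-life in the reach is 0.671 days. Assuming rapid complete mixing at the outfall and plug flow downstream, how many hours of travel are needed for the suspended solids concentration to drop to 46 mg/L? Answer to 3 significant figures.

Flow-weighted average: C = (8980·4.300 + 1630·520.0) / 10610 = 886200/10610 = 83.53 mg/L.
Half-life 0.671 d → k = ln 2 / 0.671 = 1.033 d⁻¹.
83.53·exp(−k·t) = 46 → t = ln(83.53/46)/k = 49890 s = 13.86 h.

13.9 h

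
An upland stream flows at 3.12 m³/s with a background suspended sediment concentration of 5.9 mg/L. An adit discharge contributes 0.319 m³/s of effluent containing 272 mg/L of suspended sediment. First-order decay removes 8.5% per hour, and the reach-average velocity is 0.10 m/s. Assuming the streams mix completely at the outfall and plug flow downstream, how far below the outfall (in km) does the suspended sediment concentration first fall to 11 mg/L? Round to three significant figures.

4.14 km

Conservation of mass: C = (3.120·5.900 + 0.3190·272.0) / 3.439 = 105.2/3.439 = 30.58 mg/L.
8.5%/h lost → k = −ln(1 − 0.085) = 0.08883 h⁻¹.
Set 30.58·exp(−k·t) = 11 → t = ln(30.58/11)/k = 41440 s = 11.51 h.
Distance = v·t = 0.10·41440 = 4144 m = 4.144 km.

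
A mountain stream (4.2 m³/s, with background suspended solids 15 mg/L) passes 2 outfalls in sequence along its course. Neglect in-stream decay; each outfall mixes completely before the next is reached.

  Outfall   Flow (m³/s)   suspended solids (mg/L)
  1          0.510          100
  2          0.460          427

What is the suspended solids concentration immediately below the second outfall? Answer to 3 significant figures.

60.0 mg/L

Below outfall 1: Q → 4.710 m³/s, C = (4.200·15.00 + 0.5100·100.0)/4.710 = 24.20 mg/L.
Below outfall 2: Q → 5.170 m³/s, C = (4.710·24.20 + 0.4600·427.0)/5.170 = 60.04 mg/L.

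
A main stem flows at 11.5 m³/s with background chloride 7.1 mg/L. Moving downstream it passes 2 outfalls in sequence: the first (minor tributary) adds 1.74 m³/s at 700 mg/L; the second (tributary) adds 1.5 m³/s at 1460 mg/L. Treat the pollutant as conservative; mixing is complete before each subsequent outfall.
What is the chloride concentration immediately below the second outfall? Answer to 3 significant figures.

Outfall 1: combined Q = 13.24 m³/s; C = (11.50·7.100 + 1.740·700.0)/13.24 = 98.16 mg/L.
Outfall 2: combined Q = 14.74 m³/s; C = (13.24·98.16 + 1.500·1460)/14.74 = 236.7 mg/L.

237 mg/L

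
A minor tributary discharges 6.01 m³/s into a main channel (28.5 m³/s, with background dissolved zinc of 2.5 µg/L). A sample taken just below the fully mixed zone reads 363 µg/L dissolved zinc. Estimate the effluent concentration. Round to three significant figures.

2070 µg/L

Mass balance: 28.50·2.500 + 6.010·Cₑ = 34.51·363.0
→ Cₑ = (34.51·363.0 − 28.50·2.500) / 6.010 = 2073 µg/L.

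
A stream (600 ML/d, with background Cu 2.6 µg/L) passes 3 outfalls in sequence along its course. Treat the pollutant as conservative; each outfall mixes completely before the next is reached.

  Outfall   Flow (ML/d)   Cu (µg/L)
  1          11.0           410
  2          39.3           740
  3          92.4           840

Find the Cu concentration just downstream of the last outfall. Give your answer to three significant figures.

After outfall 1: Q = 600.0 + 11.00 = 611.0 ML/d; C = (600.0·2.600 + 11.00·410.0)/611.0 = 9.935 µg/L.
After outfall 2: Q = 611.0 + 39.30 = 650.3 ML/d; C = (611.0·9.935 + 39.30·740.0)/650.3 = 54.06 µg/L.
After outfall 3: Q = 650.3 + 92.40 = 742.7 ML/d; C = (650.3·54.06 + 92.40·840.0)/742.7 = 151.8 µg/L.

152 µg/L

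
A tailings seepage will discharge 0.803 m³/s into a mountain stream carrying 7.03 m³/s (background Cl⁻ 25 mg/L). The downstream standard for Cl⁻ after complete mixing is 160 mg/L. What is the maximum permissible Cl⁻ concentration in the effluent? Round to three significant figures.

1340 mg/L

At the limit, (Qr·Cr + Qe·Cₑ)/(Qr + Qe) = 160:
Cₑ = (7.833·160 − 7.030·25.00) / 0.8030 = 1342 mg/L.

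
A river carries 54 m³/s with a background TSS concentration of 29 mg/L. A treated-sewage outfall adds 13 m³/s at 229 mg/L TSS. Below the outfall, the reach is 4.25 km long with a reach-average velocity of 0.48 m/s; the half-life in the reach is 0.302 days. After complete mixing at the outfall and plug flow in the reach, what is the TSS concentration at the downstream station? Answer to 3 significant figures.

Conservation of mass: C = (54.00·29.00 + 13.00·229.0) / 67.00 = 4543/67.00 = 67.81 mg/L.
Travel time t = 4.25·1000 / 0.48 = 8854 s = 2.459 h.
Half-life 0.302 d → k = ln 2 / 0.302 = 2.295 d⁻¹.
First-order decay: C = 67.81·exp(−k·t) = 67.81·0.7904 = 53.59 mg/L.

53.6 mg/L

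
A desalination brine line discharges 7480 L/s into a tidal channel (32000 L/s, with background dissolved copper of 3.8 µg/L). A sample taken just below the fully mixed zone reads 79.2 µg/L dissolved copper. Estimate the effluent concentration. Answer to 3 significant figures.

402 µg/L

Mass balance: 32000·3.800 + 7480·Cₑ = 39480·79.20
→ Cₑ = (39480·79.20 − 32000·3.800) / 7480 = 401.8 µg/L.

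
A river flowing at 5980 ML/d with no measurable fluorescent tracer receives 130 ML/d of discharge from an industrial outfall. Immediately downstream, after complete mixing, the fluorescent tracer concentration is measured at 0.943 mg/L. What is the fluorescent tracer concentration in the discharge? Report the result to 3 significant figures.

Mass balance: 5980·0 + 130.0·Cₑ = 6110·0.9430
→ Cₑ = (6110·0.9430 − 5980·0) / 130.0 = 44.32 mg/L.

44.3 mg/L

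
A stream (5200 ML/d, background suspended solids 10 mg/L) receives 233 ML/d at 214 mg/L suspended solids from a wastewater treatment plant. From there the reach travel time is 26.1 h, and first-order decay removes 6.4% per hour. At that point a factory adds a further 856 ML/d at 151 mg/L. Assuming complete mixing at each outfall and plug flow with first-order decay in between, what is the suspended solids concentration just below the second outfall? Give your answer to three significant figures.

Mixed concentration C = ΣQC/ΣQ = (5200·10.00 + 233.0·214.0) / 5433 = 101900/5433 = 18.75 mg/L; combined flow 5433 ML/d.
6.4%/h lost → k = −ln(1 − 0.064) = 0.06614 h⁻¹.
Applying C = C₀e^(−kt): 18.75 × 0.1780 = 3.336 mg/L.
Second outfall: C = (5433·3.336 + 856.0·151.0)/6289 = 23.43 mg/L.

23.4 mg/L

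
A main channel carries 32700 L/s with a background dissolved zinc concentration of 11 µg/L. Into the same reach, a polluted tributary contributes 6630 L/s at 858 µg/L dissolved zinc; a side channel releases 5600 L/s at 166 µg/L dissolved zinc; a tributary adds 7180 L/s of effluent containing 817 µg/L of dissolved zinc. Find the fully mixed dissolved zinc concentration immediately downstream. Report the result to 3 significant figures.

246 µg/L

After mixing, C = (32700·11.00 + 6630·858.0 + 5600·166.0 + 7180·817.0) / 52110 = 12840000/52110 = 246.5 µg/L.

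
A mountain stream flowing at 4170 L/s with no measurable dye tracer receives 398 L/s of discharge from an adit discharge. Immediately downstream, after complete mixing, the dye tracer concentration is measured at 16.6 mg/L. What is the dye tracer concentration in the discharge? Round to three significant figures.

191 mg/L

Mass balance: 4170·0 + 398.0·Cₑ = 4568·16.60
→ Cₑ = (4568·16.60 − 4170·0) / 398.0 = 190.5 mg/L.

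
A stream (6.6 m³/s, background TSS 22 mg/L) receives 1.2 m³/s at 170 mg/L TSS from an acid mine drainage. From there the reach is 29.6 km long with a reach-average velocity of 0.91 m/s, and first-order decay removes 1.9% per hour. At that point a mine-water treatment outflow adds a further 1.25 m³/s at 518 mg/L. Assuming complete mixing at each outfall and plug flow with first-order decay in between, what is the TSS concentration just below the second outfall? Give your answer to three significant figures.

104 mg/L

Mixed concentration C = ΣQC/ΣQ = (6.600·22.00 + 1.200·170.0) / 7.800 = 349.2/7.800 = 44.77 mg/L; combined flow 7.800 m³/s.
Travel time t = 29.6·1000 / 0.91 = 32530 s = 9.035 h.
1.9%/h lost → k = −ln(1 − 0.019) = 0.01918 h⁻¹.
Decay over the reach: 44.77·exp(−kt) = 44.77·0.8409 = 37.64 mg/L.
At the second outfall, C = (7.800·37.64 + 1.250·518.0) / (7.800 + 1.250) = 104.0 mg/L.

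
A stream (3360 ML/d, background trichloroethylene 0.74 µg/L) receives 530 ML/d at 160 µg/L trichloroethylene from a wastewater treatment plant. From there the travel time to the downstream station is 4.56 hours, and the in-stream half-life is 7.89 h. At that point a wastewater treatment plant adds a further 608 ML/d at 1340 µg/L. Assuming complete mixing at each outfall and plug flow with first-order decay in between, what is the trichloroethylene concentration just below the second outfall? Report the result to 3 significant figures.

194 µg/L

Mixed concentration C = ΣQC/ΣQ = (3360·0.7400 + 530.0·160.0) / 3890 = 87290/3890 = 22.44 µg/L; combined flow 3890 ML/d.
Half-life 7.89 h → k = ln 2 / 7.89 = 0.08785 h⁻¹ = 2.108 d⁻¹.
After decay, C = 22.44 × e^(−kt) = 22.44 × 0.6699 = 15.03 µg/L.
At the second outfall, C = (3890·15.03 + 608.0·1340) / (3890 + 608.0) = 194.1 µg/L.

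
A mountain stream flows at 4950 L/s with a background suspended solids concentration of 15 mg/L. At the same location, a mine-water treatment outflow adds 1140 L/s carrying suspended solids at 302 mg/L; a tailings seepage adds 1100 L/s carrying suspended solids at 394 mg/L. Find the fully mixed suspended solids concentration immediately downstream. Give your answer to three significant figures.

Mixed concentration C = ΣQC/ΣQ = (4950·15.00 + 1140·302.0 + 1100·394.0) / 7190 = 851900/7190 = 118.5 mg/L.

118 mg/L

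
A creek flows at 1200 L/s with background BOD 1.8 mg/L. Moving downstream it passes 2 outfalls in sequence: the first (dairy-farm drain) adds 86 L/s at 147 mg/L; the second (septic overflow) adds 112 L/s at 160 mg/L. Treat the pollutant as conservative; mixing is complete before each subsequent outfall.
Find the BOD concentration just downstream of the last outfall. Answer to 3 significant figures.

23.4 mg/L

After outfall 1: Q = 1200 + 86.00 = 1286 L/s; C = (1200·1.800 + 86.00·147.0)/1286 = 11.51 mg/L.
After outfall 2: Q = 1286 + 112.0 = 1398 L/s; C = (1286·11.51 + 112.0·160.0)/1398 = 23.41 mg/L.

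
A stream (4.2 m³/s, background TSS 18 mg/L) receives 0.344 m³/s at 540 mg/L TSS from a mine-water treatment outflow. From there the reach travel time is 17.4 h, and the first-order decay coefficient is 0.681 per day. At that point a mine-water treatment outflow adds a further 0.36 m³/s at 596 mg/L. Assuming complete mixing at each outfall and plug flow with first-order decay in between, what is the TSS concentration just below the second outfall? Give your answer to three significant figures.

76.3 mg/L

Flow-weighted average: C = (4.200·18.00 + 0.3440·540.0) / 4.544 = 261.4/4.544 = 57.52 mg/L; combined flow 4.544 m³/s.
Applying C = C₀e^(−kt): 57.52 × 0.6103 = 35.11 mg/L.
At the second outfall, C = (4.544·35.11 + 0.3600·596.0) / (4.544 + 0.3600) = 76.28 mg/L.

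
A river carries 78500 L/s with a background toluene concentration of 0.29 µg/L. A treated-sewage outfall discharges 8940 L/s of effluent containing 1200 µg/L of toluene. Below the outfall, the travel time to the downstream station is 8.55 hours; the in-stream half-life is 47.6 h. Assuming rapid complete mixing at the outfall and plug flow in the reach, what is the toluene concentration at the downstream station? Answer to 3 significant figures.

109 µg/L

Mass balance: C = (78500·0.2900 + 8940·1200) / 87440 = 10750000/87440 = 123.0 µg/L.
Half-life 47.6 h → k = ln 2 / 47.6 = 0.01456 h⁻¹ = 0.3495 d⁻¹.
Applying C = C₀e^(−kt): 123.0 × 0.8829 = 108.6 µg/L.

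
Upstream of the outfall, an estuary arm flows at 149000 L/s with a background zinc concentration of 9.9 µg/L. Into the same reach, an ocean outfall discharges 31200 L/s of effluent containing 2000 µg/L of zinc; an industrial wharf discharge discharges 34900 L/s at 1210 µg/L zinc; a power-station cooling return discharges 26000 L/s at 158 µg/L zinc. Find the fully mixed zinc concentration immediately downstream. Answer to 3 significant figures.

457 µg/L

Mass balance: C = (149000·9.900 + 31200·2000 + 34900·1210 + 26000·158.0) / 241100 = 110200000/241100 = 457.1 µg/L.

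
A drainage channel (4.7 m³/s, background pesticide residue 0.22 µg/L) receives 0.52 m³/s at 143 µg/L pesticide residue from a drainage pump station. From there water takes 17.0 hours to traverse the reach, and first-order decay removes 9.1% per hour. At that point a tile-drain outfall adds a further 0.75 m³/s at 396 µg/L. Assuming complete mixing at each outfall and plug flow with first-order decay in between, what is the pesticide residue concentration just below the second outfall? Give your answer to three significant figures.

52.2 µg/L

After mixing, C = (4.700·0.2200 + 0.5200·143.0) / 5.220 = 75.39/5.220 = 14.44 µg/L; combined flow 5.220 m³/s.
9.1%/h lost → k = −ln(1 − 0.091) = 0.09541 h⁻¹.
Decay over the reach: 14.44·exp(−kt) = 14.44·0.1975 = 2.853 µg/L.
At the second outfall, C = (5.220·2.853 + 0.7500·396.0) / (5.220 + 0.7500) = 52.24 µg/L.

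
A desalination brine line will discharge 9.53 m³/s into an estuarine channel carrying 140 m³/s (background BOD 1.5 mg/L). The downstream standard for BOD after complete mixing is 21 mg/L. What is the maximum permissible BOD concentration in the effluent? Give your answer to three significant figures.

At the limit, (Qr·Cr + Qe·Cₑ)/(Qr + Qe) = 21:
Cₑ = (149.5·21 − 140.0·1.500) / 9.530 = 307.5 mg/L.

307 mg/L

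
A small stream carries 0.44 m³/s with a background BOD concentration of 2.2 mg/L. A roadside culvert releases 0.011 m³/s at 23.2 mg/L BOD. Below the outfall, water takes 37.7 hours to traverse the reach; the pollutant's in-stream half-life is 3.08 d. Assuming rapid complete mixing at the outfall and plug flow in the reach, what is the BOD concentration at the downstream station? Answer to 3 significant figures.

Flow-weighted average: C = (0.4400·2.200 + 0.01100·23.20) / 0.4510 = 1.223/0.4510 = 2.712 mg/L.
Half-life 3.08 d → k = ln 2 / 3.08 = 0.2250 d⁻¹.
After decay, C = 2.712 × e^(−kt) = 2.712 × 0.7022 = 1.905 mg/L.

1.90 mg/L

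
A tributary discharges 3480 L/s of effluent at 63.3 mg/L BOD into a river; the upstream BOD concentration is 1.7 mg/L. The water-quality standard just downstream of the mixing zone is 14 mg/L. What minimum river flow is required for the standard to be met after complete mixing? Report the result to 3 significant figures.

Set C_mix = 14: (Q·1.700 + 3480·63.30) / (Q + 3480) = 14
→ Q = 3480·(63.30 − 14)/(14 − 1.700) = 13950 L/s.

13900 L/s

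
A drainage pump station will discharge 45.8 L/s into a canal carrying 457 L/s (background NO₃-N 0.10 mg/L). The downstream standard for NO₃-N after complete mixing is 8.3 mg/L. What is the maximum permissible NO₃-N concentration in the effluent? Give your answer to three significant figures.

90.1 mg/L

At the limit, (Qr·Cr + Qe·Cₑ)/(Qr + Qe) = 8.3:
Cₑ = (502.8·8.3 − 457.0·0.1000) / 45.80 = 90.12 mg/L.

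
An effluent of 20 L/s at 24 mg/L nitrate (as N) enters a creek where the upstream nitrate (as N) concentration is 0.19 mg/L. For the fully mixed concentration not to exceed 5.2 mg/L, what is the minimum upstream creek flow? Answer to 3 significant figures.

Set C_mix = 5.2: (Q·0.1900 + 20.00·24.00) / (Q + 20.00) = 5.2
→ Q = 20.00·(24.00 − 5.2)/(5.2 − 0.1900) = 75.05 L/s.

75.0 L/s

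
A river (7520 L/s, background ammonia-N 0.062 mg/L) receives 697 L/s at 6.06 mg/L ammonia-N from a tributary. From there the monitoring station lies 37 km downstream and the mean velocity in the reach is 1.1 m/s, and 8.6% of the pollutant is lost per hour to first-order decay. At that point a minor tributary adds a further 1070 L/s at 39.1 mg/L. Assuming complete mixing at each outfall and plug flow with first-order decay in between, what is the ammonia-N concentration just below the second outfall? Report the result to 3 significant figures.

4.72 mg/L

After mixing, C = (7520·0.06200 + 697.0·6.060) / 8217 = 4690/8217 = 0.5708 mg/L; combined flow 8217 L/s.
Travel time t = 37·1000 / 1.1 = 33640 s = 9.343 h.
8.6%/h lost → k = −ln(1 − 0.086) = 0.08992 h⁻¹.
Applying C = C₀e^(−kt): 0.5708 × 0.4316 = 0.2464 mg/L.
At the second outfall, C = (8217·0.2464 + 1070·39.10) / (8217 + 1070) = 4.723 mg/L.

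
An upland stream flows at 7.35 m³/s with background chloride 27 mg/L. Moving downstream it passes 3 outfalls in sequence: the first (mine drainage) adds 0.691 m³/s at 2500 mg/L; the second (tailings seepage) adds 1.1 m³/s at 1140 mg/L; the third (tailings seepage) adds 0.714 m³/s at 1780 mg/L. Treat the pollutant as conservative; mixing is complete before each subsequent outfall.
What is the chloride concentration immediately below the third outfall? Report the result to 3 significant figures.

452 mg/L

Below outfall 1: Q → 8.041 m³/s, C = (7.350·27.00 + 0.6910·2500)/8.041 = 239.5 mg/L.
Below outfall 2: Q → 9.141 m³/s, C = (8.041·239.5 + 1.100·1140)/9.141 = 347.9 mg/L.
Below outfall 3: Q → 9.855 m³/s, C = (9.141·347.9 + 0.7140·1780)/9.855 = 451.6 mg/L.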